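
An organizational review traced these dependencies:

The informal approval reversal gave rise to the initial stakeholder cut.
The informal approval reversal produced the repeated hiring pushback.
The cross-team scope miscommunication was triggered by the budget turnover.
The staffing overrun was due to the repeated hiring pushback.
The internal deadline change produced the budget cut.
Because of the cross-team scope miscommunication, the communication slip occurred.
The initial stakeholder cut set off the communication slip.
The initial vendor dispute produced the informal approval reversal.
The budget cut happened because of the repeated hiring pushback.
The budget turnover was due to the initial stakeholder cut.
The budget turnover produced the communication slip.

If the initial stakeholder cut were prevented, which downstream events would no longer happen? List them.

the budget turnover, the communication slip, the cross-team scope miscommunication

Downstream of the initial stakeholder cut: the budget turnover, the cross-team scope miscommunication, the communication slip.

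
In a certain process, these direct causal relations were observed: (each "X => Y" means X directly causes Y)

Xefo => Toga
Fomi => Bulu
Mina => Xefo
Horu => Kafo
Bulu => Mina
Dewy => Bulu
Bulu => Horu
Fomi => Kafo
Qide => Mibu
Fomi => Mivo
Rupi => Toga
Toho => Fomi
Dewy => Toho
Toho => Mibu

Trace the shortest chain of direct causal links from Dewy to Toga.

Dewy → Bulu
Bulu → Mina
Mina → Xefo
Xefo → Toga
Length: 4 steps.

Dewy → Bulu → Mina → Xefo → Toga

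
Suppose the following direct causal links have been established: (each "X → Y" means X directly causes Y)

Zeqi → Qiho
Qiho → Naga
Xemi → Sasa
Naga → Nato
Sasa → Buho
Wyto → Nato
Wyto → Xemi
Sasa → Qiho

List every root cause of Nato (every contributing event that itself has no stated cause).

Wyto, Zeqi

Tracing upstream from Nato: Nato ← Naga ← Qiho ← Zeqi.
A separate upstream branch: Nato ← Wyto.
Each of those chain origins has no stated cause.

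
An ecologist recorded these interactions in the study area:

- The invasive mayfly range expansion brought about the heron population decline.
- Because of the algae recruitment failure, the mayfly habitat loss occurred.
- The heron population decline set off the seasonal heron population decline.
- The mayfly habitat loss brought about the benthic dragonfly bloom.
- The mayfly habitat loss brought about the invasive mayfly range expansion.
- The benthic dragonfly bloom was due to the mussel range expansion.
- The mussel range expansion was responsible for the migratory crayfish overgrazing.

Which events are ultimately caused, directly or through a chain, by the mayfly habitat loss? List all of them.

Direct effects: the invasive mayfly range expansion, the benthic dragonfly bloom.
2 steps out: the heron population decline.
3 steps out: the seasonal heron population decline.
Not reachable from it: the algae recruitment failure, the mussel range expansion, the migratory crayfish overgrazing.

the benthic dragonfly bloom, the heron population decline, the invasive mayfly range expansion, the seasonal heron population decline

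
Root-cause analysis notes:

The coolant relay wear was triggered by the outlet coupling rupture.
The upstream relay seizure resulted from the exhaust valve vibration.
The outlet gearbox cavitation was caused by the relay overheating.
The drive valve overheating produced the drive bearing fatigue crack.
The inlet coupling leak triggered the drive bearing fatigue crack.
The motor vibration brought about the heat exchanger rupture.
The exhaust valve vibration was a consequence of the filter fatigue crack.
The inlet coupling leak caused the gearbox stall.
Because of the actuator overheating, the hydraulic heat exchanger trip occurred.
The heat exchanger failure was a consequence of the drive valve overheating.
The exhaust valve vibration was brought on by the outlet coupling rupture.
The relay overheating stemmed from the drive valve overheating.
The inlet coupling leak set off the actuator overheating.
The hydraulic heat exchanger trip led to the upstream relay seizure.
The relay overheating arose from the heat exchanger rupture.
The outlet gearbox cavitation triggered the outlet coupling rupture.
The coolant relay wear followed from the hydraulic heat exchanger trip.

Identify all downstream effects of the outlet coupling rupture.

Direct effects: the exhaust valve vibration, the coolant relay wear.
2 steps out: the upstream relay seizure.
Not reachable from it: the drive valve overheating, the heat exchanger failure, the inlet coupling leak, the actuator overheating, the motor vibration, the hydraulic heat exchanger trip, the drive bearing fatigue crack, the heat exchanger rupture, the filter fatigue crack, the relay overheating, the gearbox stall, the outlet gearbox cavitation.

the coolant relay wear, the exhaust valve vibration, the upstream relay seizure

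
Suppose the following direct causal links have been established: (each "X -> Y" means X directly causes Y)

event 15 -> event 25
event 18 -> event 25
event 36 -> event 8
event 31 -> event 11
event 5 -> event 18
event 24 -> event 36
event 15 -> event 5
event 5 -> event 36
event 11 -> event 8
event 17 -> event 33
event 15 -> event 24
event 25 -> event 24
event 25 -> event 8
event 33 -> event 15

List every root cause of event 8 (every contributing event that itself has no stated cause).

event 17, event 31

Tracing upstream from event 8: event 8 ← event 11 ← event 31.
A separate upstream branch: event 8 ← event 25 ← event 15 ← event 33 ← event 17.
Each of those chain origins has no stated cause.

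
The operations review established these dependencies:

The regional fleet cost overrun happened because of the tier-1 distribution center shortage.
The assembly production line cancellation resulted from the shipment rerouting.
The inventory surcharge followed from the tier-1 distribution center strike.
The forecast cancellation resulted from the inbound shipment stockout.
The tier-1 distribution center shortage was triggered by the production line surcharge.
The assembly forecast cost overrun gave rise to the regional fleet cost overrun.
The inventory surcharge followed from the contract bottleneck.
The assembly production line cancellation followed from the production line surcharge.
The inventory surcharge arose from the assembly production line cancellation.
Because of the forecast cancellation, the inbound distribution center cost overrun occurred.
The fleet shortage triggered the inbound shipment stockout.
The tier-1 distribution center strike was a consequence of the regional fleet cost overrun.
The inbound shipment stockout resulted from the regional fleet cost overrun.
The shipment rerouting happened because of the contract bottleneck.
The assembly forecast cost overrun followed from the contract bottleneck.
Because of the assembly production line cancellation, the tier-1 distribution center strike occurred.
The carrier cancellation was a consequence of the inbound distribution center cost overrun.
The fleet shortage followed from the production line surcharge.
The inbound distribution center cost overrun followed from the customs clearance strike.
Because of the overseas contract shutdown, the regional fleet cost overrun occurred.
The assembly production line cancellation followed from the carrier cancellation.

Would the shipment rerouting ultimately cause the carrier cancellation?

No

The shipment rerouting leads to the assembly production line cancellation, the tier-1 distribution center strike, the inventory surcharge; the carrier cancellation is not among them.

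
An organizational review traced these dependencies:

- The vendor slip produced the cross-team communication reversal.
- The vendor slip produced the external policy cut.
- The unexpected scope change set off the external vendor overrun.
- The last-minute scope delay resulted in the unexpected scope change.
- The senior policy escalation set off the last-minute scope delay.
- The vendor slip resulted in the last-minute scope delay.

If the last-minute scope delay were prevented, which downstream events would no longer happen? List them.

the external vendor overrun, the unexpected scope change

Downstream of the last-minute scope delay: the unexpected scope change, the external vendor overrun.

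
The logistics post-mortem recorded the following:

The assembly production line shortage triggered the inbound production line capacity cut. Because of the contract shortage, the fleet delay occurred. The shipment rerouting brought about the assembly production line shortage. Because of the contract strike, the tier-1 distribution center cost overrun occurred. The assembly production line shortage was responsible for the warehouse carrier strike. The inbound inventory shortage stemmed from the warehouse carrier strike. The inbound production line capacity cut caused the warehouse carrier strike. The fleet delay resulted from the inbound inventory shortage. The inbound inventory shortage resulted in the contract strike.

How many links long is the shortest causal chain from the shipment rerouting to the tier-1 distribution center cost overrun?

Shortest chain: the shipment rerouting → the assembly production line shortage → the warehouse carrier strike → the inbound inventory shortage → the contract strike → the tier-1 distribution center cost overrun.

5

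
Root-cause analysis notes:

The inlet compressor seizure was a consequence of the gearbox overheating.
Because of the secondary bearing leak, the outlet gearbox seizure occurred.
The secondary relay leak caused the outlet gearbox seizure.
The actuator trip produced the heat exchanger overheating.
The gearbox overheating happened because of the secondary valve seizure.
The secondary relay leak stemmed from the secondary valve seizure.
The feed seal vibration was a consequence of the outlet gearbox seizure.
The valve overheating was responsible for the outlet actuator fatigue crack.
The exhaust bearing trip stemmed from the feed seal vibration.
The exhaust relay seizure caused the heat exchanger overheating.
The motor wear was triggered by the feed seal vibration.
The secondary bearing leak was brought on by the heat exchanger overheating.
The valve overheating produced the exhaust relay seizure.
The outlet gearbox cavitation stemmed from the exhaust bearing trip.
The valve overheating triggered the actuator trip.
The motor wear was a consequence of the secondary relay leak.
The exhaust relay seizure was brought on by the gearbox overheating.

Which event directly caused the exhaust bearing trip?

Upstream contributors include the secondary valve seizure, the gearbox overheating, the valve overheating, the exhaust relay seizure, the actuator trip, the heat exchanger overheating, the secondary relay leak, the secondary bearing leak, the outlet gearbox seizure, but only the feed seal vibration feeds directly into the exhaust bearing trip.

the feed seal vibration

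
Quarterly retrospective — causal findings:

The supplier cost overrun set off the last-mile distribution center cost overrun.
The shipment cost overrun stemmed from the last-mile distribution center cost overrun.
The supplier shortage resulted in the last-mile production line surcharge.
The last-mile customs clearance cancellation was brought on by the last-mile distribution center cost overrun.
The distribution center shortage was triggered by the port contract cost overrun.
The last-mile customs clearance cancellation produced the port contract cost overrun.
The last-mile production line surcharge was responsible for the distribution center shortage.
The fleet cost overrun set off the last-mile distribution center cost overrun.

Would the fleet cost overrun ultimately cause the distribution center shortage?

Yes

There is a causal chain: the fleet cost overrun → the last-mile distribution center cost overrun → the last-mile customs clearance cancellation → the port contract cost overrun → the distribution center shortage.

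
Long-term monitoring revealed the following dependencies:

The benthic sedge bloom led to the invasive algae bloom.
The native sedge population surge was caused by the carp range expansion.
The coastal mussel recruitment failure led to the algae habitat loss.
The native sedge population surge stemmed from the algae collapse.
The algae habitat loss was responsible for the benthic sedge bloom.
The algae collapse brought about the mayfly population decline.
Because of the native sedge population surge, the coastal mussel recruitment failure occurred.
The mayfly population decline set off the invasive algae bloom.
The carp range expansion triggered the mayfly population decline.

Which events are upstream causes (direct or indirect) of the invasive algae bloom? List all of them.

the algae collapse, the algae habitat loss, the benthic sedge bloom, the carp range expansion, the coastal mussel recruitment failure, the mayfly population decline, the native sedge population surge

Immediate causes of the invasive algae bloom: the mayfly population decline, the benthic sedge bloom.
Further upstream: the algae collapse, the carp range expansion, the native sedge population surge, the coastal mussel recruitment failure, the algae habitat loss.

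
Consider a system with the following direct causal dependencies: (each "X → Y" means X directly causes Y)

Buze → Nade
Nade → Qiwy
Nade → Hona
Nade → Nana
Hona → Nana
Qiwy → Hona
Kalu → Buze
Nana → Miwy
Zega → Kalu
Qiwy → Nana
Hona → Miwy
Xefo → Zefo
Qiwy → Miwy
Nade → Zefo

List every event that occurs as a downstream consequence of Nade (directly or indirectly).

Direct effects: Qiwy, Zefo, Hona, Nana.
2 steps out: Miwy.
Not reachable from it: Xefo, Zega, Kalu, Buze.

Hona, Miwy, Nana, Qiwy, Zefo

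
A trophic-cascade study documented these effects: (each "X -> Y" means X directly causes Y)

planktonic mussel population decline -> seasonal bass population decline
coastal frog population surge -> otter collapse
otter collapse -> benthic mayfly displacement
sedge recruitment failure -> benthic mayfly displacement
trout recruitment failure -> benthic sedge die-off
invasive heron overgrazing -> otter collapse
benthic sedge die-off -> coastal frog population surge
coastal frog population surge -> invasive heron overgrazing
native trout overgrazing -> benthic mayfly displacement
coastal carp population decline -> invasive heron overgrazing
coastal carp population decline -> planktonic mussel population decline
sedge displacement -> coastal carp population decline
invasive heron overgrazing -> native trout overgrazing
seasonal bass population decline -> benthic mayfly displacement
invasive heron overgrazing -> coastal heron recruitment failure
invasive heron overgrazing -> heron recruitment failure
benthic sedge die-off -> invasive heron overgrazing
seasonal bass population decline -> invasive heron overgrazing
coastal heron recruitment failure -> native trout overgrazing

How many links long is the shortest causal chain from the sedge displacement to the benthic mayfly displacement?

Shortest chain: the sedge displacement → the coastal carp population decline → the planktonic mussel population decline → the seasonal bass population decline → the benthic mayfly displacement.

4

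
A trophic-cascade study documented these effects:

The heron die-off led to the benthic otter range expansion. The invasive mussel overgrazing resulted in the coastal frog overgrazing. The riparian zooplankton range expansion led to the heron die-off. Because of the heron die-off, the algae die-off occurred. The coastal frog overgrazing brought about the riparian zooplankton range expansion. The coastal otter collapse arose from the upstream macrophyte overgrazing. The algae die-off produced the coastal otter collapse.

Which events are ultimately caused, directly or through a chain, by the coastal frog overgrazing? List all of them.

the algae die-off, the benthic otter range expansion, the coastal otter collapse, the heron die-off, the riparian zooplankton range expansion

Direct effects: the riparian zooplankton range expansion.
2 steps out: the heron die-off.
3 steps out: the benthic otter range expansion, the algae die-off.
4 steps out: the coastal otter collapse.
Not reachable from it: the invasive mussel overgrazing, the upstream macrophyte overgrazing.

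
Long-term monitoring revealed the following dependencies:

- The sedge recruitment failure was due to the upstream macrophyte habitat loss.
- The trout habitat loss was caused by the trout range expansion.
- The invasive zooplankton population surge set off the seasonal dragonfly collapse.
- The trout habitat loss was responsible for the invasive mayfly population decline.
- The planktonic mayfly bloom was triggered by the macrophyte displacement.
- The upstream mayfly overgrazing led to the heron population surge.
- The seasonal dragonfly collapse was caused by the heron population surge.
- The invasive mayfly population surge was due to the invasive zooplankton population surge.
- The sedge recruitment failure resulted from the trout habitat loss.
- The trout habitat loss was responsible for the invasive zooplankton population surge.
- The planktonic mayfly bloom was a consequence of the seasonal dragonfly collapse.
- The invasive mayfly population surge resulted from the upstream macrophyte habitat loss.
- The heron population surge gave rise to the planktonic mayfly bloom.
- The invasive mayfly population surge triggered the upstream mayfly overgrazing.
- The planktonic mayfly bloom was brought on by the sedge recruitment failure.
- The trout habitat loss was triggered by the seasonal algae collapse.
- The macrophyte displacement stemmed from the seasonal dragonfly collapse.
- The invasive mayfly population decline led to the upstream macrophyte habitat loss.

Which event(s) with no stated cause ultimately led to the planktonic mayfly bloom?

Tracing upstream from the planktonic mayfly bloom: the planktonic mayfly bloom ← the sedge recruitment failure ← the trout habitat loss ← the seasonal algae collapse.
A separate upstream branch: the planktonic mayfly bloom ← the sedge recruitment failure ← the trout habitat loss ← the trout range expansion.
Each of those chain origins has no stated cause.

the seasonal algae collapse, the trout range expansion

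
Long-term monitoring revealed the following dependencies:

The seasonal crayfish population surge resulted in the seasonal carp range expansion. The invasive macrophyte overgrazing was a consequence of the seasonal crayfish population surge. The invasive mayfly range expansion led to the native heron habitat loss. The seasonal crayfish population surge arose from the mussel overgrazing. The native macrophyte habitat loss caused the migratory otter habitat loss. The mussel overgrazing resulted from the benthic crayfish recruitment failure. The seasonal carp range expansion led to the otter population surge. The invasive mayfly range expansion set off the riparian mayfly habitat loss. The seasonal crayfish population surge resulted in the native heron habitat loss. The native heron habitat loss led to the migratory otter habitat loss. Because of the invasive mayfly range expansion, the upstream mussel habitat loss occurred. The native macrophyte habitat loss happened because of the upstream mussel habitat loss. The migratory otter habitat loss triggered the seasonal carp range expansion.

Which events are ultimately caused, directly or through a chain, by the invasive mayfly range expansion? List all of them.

Direct effects: the upstream mussel habitat loss, the riparian mayfly habitat loss, the native heron habitat loss.
2 steps out: the native macrophyte habitat loss, the migratory otter habitat loss.
3 steps out: the seasonal carp range expansion.
4 steps out: the otter population surge.
Not reachable from it: the benthic crayfish recruitment failure, the mussel overgrazing, the seasonal crayfish population surge, the invasive macrophyte overgrazing.

the migratory otter habitat loss, the native heron habitat loss, the native macrophyte habitat loss, the otter population surge, the riparian mayfly habitat loss, the seasonal carp range expansion, the upstream mussel habitat loss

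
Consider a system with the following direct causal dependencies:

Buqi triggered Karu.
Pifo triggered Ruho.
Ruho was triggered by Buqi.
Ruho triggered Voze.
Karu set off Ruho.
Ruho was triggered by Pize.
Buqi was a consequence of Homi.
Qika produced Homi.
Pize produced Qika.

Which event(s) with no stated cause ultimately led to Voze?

Pifo, Pize

Tracing upstream from Voze: Voze ← Ruho ← Pize.
A separate upstream branch: Voze ← Ruho ← Pifo.
Each of those chain origins has no stated cause.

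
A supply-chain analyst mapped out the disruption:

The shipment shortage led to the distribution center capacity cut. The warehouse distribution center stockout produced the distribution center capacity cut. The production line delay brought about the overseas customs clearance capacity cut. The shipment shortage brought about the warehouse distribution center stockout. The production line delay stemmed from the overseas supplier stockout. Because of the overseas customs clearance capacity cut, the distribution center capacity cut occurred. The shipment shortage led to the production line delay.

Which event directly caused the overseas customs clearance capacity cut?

the production line delay

Upstream contributors include the shipment shortage, the overseas supplier stockout, but only the production line delay feeds directly into the overseas customs clearance capacity cut.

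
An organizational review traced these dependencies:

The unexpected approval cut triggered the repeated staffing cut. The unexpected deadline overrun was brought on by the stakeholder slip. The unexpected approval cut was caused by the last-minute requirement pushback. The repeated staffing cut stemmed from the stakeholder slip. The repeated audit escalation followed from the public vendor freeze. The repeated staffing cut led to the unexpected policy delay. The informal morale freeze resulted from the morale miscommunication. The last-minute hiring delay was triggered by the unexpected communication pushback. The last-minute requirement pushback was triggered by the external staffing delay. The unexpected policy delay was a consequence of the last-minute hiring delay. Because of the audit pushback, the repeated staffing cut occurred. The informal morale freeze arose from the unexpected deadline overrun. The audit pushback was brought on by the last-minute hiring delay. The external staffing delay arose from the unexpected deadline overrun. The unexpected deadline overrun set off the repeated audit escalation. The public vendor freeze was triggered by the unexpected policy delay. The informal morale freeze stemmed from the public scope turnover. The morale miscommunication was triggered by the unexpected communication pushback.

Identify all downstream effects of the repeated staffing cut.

Direct effects: the unexpected policy delay.
2 steps out: the public vendor freeze.
3 steps out: the repeated audit escalation.
Not reachable from it: the unexpected communication pushback, the last-minute hiring delay, the stakeholder slip, the unexpected deadline overrun, the audit pushback, the external staffing delay, the last-minute requirement pushback, the unexpected approval cut, the public scope turnover, the morale miscommunication, the informal morale freeze.

the public vendor freeze, the repeated audit escalation, the unexpected policy delay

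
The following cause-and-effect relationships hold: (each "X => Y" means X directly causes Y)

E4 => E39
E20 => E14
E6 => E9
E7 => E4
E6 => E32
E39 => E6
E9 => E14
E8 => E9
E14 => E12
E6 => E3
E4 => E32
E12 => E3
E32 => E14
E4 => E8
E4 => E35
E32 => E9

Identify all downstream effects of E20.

Direct effects: E14.
2 steps out: E12.
3 steps out: E3.
Not reachable from it: E7, E4, E39, E6, E8, E32, E9, E35.

E12, E14, E3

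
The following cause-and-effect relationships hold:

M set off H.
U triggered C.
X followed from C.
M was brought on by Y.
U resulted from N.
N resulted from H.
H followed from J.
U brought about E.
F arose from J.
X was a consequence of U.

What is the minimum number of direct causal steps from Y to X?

5

Shortest chain: Y → M → H → N → U → X.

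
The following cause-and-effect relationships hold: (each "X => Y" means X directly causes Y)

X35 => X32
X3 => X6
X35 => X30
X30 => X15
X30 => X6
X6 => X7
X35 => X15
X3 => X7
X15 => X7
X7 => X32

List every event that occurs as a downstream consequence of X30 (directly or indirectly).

Direct effects: X6, X15.
2 steps out: X7.
3 steps out: X32.
Not reachable from it: X35, X3.

X15, X32, X6, X7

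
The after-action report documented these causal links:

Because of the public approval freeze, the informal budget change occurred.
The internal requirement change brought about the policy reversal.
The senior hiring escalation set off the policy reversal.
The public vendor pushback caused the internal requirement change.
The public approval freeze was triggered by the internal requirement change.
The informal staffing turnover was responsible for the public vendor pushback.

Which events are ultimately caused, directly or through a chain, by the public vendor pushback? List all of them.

Direct effects: the internal requirement change.
2 steps out: the public approval freeze, the policy reversal.
3 steps out: the informal budget change.
Not reachable from it: the informal staffing turnover, the senior hiring escalation.

the informal budget change, the internal requirement change, the policy reversal, the public approval freeze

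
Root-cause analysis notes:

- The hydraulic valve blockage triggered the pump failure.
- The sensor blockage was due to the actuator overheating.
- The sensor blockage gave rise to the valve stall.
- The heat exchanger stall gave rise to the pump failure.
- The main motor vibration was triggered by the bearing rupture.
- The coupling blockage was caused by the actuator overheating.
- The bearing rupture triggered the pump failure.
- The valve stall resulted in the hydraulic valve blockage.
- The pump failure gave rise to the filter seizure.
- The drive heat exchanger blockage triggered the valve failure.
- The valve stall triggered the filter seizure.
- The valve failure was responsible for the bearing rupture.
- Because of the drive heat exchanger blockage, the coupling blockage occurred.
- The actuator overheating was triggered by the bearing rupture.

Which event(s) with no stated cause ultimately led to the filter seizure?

Tracing upstream from the filter seizure: the filter seizure ← the pump failure ← the bearing rupture ← the valve failure ← the drive heat exchanger blockage.
A separate upstream branch: the filter seizure ← the pump failure ← the heat exchanger stall.
Each of those chain origins has no stated cause.

the drive heat exchanger blockage, the heat exchanger stall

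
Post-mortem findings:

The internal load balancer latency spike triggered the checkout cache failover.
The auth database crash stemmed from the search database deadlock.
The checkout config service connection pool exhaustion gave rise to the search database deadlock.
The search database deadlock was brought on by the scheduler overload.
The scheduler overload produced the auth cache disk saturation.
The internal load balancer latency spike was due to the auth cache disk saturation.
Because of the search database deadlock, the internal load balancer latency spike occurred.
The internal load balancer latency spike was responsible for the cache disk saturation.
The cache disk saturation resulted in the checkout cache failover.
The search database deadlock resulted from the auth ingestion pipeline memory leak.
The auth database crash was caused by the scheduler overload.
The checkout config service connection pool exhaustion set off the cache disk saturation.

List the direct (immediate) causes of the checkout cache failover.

Upstream contributors include the scheduler overload, the auth cache disk saturation, the checkout config service connection pool exhaustion, the auth ingestion pipeline memory leak, the search database deadlock, but only the cache disk saturation, the internal load balancer latency spike feed directly into the checkout cache failover.

the cache disk saturation, the internal load balancer latency spike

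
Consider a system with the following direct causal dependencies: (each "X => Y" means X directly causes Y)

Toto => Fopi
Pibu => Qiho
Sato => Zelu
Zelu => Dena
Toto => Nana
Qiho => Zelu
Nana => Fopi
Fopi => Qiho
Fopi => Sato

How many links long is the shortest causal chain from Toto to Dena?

Shortest chain: Toto → Fopi → Qiho → Zelu → Dena.

4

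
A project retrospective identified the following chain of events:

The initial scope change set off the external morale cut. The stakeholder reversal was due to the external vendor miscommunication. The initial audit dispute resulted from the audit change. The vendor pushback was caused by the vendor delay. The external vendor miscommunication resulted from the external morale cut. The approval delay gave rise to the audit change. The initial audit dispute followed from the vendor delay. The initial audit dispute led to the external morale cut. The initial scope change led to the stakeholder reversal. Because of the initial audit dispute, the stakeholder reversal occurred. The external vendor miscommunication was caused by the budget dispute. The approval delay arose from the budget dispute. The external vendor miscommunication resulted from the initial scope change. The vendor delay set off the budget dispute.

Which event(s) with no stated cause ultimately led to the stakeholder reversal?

the initial scope change, the vendor delay

Tracing upstream from the stakeholder reversal: the stakeholder reversal ← the initial audit dispute ← the vendor delay.
A separate upstream branch: the stakeholder reversal ← the initial scope change.
Each of those chain origins has no stated cause.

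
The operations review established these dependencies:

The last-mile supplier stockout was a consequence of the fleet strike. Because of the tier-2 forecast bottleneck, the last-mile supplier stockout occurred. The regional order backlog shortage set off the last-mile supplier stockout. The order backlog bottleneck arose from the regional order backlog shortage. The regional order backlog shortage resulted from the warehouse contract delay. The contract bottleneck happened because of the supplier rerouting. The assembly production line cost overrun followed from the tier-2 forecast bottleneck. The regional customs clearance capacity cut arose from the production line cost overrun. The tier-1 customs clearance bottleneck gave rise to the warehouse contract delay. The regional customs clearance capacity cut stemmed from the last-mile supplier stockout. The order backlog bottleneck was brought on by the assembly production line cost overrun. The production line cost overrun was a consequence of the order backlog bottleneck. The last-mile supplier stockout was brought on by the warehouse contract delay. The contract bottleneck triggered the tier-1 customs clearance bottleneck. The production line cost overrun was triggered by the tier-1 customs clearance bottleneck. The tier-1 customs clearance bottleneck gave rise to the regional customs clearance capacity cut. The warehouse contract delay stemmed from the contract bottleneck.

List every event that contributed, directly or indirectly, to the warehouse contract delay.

the contract bottleneck, the supplier rerouting, the tier-1 customs clearance bottleneck

Immediate causes of the warehouse contract delay: the contract bottleneck, the tier-1 customs clearance bottleneck.
Further upstream: the supplier rerouting.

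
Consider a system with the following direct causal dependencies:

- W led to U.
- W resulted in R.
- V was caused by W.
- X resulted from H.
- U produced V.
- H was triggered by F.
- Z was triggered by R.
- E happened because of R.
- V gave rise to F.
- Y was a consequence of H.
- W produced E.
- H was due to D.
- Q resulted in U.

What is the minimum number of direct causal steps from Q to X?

Shortest chain: Q → U → V → F → H → X.

5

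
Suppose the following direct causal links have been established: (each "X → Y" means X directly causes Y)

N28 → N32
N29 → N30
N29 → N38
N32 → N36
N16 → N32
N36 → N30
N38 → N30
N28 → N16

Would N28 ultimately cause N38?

N28 leads to N16, N32, N36, N30; N38 is not among them.

No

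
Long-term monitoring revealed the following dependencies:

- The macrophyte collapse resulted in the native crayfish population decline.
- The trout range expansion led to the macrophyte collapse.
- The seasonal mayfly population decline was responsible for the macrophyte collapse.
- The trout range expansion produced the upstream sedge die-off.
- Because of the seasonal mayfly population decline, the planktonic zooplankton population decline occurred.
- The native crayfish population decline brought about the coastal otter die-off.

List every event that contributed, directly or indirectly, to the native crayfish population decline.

Immediate cause of the native crayfish population decline: the macrophyte collapse.
Further upstream: the seasonal mayfly population decline, the trout range expansion.

the macrophyte collapse, the seasonal mayfly population decline, the trout range expansion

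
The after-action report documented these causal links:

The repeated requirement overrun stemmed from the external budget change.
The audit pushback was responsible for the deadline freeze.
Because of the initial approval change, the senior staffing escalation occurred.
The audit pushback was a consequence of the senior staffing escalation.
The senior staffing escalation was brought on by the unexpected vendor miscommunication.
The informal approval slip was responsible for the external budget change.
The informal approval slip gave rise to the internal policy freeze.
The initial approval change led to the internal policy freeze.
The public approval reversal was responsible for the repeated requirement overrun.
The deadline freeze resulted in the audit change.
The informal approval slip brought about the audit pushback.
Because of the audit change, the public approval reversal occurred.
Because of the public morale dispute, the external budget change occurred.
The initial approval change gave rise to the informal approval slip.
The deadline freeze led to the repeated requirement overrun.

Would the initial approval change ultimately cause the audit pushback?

Yes

There is a causal chain: the initial approval change → the informal approval slip → the audit pushback.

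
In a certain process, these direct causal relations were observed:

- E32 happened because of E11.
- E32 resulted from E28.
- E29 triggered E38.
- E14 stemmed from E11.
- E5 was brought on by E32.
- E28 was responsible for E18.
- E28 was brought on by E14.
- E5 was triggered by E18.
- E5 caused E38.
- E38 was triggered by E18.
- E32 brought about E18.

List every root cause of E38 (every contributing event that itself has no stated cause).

E11, E29

Tracing upstream from E38: E38 ← E18 ← E32 ← E11.
A separate upstream branch: E38 ← E29.
Each of those chain origins has no stated cause.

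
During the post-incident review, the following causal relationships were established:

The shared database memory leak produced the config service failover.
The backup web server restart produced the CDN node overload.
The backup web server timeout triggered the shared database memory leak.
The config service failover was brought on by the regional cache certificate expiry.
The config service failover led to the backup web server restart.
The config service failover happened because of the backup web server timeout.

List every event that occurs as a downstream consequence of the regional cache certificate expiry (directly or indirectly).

Direct effects: the config service failover.
2 steps out: the backup web server restart.
3 steps out: the CDN node overload.
Not reachable from it: the backup web server timeout, the shared database memory leak.

the CDN node overload, the backup web server restart, the config service failover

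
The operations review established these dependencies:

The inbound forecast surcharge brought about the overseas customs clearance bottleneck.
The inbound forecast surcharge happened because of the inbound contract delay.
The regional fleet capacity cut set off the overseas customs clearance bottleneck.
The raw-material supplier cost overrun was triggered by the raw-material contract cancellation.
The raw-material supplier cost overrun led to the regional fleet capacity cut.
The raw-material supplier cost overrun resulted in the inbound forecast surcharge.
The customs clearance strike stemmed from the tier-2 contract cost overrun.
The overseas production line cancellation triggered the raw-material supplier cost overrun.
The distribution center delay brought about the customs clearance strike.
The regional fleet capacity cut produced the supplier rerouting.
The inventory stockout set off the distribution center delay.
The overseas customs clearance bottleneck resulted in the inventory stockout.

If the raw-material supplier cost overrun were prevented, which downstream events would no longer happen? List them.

Downstream of the raw-material supplier cost overrun: the regional fleet capacity cut, the supplier rerouting, the inbound forecast surcharge, the overseas customs clearance bottleneck, the inventory stockout, the distribution center delay, the customs clearance strike.
Of those, still caused via another path: the inbound forecast surcharge, the overseas customs clearance bottleneck, the inventory stockout, the distribution center delay, the customs clearance strike.
The remainder have no surviving cause.

the regional fleet capacity cut, the supplier rerouting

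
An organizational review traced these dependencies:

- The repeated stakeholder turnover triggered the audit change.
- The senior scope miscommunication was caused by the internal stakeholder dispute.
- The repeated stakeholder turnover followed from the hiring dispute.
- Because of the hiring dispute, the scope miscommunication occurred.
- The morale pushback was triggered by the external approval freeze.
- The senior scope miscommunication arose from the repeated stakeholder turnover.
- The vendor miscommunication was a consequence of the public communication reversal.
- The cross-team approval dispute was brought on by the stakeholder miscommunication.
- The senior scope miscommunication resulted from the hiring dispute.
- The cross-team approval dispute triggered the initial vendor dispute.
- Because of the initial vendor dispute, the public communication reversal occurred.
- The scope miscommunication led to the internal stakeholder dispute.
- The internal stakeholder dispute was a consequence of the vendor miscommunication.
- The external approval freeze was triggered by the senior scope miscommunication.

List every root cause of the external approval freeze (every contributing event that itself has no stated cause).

the hiring dispute, the stakeholder miscommunication

Tracing upstream from the external approval freeze: the external approval freeze ← the senior scope miscommunication ← the internal stakeholder dispute ← the vendor miscommunication ← the public communication reversal ← the initial vendor dispute ← the cross-team approval dispute ← the stakeholder miscommunication.
A separate upstream branch: the external approval freeze ← the senior scope miscommunication ← the hiring dispute.
Each of those chain origins has no stated cause.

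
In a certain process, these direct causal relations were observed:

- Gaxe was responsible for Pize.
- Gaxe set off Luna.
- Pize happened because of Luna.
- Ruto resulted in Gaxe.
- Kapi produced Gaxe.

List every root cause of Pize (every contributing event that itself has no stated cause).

Tracing upstream from Pize: Pize ← Gaxe ← Ruto.
A separate upstream branch: Pize ← Gaxe ← Kapi.
Each of those chain origins has no stated cause.

Kapi, Ruto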